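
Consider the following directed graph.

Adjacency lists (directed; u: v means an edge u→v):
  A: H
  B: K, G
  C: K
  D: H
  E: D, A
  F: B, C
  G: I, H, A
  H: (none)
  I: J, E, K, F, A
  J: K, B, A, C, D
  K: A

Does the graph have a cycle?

DFS with white/gray/black marking, starting from C:
C gray
  K gray
    A gray
      H gray
      H black
    A black
  K black
C black
B gray
  B→K: K black — skip
  G gray
    I gray
      J gray
        J→K: K black — skip
        J→B: B is gray → back edge
Back edge found, so a cycle exists: B → G → I → J → B.

Yes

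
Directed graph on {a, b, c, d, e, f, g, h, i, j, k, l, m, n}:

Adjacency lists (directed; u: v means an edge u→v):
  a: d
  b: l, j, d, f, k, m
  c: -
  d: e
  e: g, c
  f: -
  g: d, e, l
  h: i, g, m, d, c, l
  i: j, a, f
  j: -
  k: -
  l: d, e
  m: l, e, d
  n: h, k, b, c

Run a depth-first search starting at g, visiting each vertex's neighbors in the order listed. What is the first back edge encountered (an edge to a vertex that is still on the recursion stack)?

DFS from g (visiting each vertex's neighbors in the order listed); mark gray on enter, black on exit:
g gray
  d gray
    e gray
      e→g: g is gray → back edge
First back edge: e → g.

e→g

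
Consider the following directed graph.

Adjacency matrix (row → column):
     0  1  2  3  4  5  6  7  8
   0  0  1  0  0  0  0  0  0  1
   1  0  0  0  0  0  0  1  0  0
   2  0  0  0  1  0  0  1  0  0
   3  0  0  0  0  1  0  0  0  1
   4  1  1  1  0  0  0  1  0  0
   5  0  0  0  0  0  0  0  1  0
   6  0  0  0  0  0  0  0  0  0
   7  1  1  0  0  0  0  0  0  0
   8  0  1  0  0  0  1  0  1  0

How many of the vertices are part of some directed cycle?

7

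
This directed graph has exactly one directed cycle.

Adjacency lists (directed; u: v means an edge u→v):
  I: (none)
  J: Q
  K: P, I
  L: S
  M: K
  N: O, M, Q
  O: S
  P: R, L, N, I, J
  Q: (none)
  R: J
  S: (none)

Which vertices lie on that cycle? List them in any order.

K, M, N, P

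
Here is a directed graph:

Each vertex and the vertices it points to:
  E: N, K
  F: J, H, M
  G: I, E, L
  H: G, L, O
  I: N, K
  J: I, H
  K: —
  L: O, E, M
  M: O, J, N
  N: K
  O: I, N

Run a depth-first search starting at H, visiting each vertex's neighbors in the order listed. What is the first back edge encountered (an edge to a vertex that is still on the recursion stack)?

J→H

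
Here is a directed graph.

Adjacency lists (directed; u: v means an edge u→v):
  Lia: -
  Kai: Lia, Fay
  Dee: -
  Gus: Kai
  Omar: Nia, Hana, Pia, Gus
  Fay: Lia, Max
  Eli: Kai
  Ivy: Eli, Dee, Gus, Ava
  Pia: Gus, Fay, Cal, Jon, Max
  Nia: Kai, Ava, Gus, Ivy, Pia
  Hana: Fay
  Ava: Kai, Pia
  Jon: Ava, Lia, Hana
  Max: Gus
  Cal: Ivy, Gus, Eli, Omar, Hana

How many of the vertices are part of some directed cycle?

A vertex is on a directed cycle iff it belongs to a strongly connected component of size ≥ 2 (or has a self-loop).
The vertices on cycles are {Ava, Cal, Fay, Gus, Ivy, Jon, Kai, Max, Nia, Pia, Omar} — 11 in total.

11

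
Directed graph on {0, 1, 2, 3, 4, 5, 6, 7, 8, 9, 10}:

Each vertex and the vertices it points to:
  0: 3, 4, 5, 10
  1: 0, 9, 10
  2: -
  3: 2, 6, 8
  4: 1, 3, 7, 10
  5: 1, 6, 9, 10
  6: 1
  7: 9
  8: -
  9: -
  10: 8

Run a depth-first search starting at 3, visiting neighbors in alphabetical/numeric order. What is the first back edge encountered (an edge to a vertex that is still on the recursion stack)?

0→3

DFS from 3 (visiting neighbors in alphabetical/numeric order); mark gray on enter, black on exit:
3 gray
  2 gray
  2 black
  6 gray
    1 gray
      0 gray
        0→3: 3 is gray → back edge
First back edge: 0 → 3.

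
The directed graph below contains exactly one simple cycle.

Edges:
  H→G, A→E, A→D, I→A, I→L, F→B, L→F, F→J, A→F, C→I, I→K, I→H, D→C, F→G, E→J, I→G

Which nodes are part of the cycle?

A, C, D, I

DFS with gray/black marking from I:
I gray
  G gray
  G black
  L gray
    F gray
      F→G: G black — skip
      B gray
      B black
      J gray
      J black
    F black
  L black
  A gray
    A→F: F black — skip
    E gray
      E→J: J black — skip
    E black
    D gray
      C gray
        C→I: I is gray → back edge
Back edge closes the cycle I → A → D → C → I; its vertices are {A, C, D, I}.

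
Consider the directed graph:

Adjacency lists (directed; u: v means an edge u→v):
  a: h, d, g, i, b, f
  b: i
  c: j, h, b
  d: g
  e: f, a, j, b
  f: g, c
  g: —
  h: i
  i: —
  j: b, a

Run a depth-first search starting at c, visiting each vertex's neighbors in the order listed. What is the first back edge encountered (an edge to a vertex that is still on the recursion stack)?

f->c

DFS from c (visiting each vertex's neighbors in the order listed); mark gray on enter, black on exit:
c gray
  j gray
    b gray
      i gray
      i black
    b black
    a gray
      h gray
        h→i: i black — skip
      h black
      d gray
        g gray
        g black
      d black
      a→g: g black — skip
      a→i: i black — skip
      a→b: b black — skip
      f gray
        f→g: g black — skip
        f→c: c is gray → back edge
First back edge: f → c.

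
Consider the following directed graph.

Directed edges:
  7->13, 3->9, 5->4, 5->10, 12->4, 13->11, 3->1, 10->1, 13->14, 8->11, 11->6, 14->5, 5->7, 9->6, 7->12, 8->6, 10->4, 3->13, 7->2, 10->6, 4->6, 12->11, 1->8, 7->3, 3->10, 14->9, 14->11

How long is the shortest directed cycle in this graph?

4

For each vertex v, BFS finds the shortest path from v back to v.
The shortest such closed walk is 5 → 7 → 13 → 14 → 5, length 4.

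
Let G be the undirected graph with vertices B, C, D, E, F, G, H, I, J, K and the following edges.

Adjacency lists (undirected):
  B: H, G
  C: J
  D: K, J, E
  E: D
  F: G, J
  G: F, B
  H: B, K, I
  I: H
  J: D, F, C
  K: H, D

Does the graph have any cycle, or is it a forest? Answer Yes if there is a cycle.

Yes

DFS, tracking each vertex's parent; an edge to a visited non-parent vertex closes a cycle.
Start from K:
visit K (parent –)
  visit H (parent K)
    visit B (parent H)
      B–H: parent, skip
      visit G (parent B)
        visit F (parent G)
          F–G: parent, skip
          visit J (parent F)
            visit D (parent J)
              D–K: K visited and ≠ parent → cycle
Cycle: K – H – B – G – F – J – D – K.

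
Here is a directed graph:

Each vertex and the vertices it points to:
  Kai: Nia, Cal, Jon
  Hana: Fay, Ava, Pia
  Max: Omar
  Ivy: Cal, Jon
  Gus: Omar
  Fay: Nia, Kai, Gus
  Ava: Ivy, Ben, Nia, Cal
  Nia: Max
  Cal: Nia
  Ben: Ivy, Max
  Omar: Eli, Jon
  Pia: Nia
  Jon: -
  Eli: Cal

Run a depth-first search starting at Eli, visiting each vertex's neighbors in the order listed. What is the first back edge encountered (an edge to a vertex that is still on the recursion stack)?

DFS from Eli (visiting each vertex's neighbors in the order listed); mark gray on enter, black on exit:
Eli gray
  Cal gray
    Nia gray
      Max gray
        Omar gray
          Omar→Eli: Eli is gray → back edge
First back edge: Omar → Eli.

Omar→Eli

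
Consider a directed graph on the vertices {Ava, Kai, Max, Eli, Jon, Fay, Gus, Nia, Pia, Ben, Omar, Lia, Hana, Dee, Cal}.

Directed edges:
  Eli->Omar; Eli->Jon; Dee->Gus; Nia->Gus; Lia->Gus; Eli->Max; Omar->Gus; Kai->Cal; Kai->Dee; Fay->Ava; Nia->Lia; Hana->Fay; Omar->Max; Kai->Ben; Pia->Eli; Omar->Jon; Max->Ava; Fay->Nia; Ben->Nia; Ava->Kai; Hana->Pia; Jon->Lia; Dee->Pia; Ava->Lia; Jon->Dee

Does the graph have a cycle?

DFS with white/gray/black marking, starting from Ben:
Ben gray
  Nia gray
    Gus gray
    Gus black
    Lia gray
      Lia→Gus: Gus black — skip
    Lia black
  Nia black
Ben black
Ava gray
  Kai gray
    Cal gray
    Cal black
    Dee gray
      Dee→Gus: Gus black — skip
      Pia gray
        Eli gray
          Jon gray
            Jon→Lia: Lia black — skip
            Jon→Dee: Dee is gray → back edge
Back edge found, so a cycle exists: Dee → Pia → Eli → Jon → Dee.

Yes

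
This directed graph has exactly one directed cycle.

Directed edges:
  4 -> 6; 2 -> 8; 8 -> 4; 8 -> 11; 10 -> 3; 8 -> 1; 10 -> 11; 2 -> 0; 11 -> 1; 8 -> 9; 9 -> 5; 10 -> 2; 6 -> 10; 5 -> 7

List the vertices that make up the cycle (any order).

2, 4, 6, 8, 10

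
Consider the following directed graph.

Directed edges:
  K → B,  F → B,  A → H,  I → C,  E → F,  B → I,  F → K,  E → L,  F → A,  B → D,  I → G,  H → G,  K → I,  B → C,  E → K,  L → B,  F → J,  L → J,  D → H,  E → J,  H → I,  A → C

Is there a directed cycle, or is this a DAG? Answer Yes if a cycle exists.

DFS with white/gray/black marking, starting from L:
L gray
  B gray
    I gray
      G gray
      G black
      C gray
      C black
    I black
    D gray
      H gray
        H→I: I black — skip
        H→G: G black — skip
      H black
    D black
    B→C: C black — skip
  B black
  J gray
  J black
L black
A gray
  A→C: C black — skip
  A→H: H black — skip
A black
E gray
  F gray
    K gray
      K→I: I black — skip
      K→B: B black — skip
    K black
    F→B: B black — skip
    F→J: J black — skip
    F→A: A black — skip
  F black
  E→J: J black — skip
  E→L: L black — skip
  E→K: K black — skip
E black
Every edge goes to a white or black vertex — no back edge, so the graph is acyclic.

No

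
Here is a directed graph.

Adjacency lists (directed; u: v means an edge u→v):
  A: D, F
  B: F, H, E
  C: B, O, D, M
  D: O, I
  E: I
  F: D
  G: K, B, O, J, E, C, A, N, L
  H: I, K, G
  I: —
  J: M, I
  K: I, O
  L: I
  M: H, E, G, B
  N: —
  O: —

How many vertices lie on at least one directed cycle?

A vertex is on a directed cycle iff it belongs to a strongly connected component of size ≥ 2 (or has a self-loop).
The vertices on cycles are {B, C, G, H, J, M} — 6 in total.

6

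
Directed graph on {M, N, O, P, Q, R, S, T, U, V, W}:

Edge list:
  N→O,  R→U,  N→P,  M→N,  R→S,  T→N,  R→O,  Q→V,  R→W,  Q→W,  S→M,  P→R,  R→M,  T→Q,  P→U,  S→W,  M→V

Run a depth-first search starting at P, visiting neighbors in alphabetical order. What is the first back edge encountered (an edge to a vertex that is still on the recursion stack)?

DFS from P (visiting neighbors in alphabetical order); mark gray on enter, black on exit:
P gray
  R gray
    M gray
      N gray
        O gray
        O black
        N→P: P is gray → back edge
First back edge: N → P.

N→P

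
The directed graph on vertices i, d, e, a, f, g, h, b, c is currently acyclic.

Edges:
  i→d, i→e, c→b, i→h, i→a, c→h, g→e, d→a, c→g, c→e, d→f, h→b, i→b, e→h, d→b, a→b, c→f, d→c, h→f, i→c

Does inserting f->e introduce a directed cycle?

Yes

Adding f→e creates a cycle iff e can already reach f.
Path from e: e → h → f.
So e → … → f → e is a cycle.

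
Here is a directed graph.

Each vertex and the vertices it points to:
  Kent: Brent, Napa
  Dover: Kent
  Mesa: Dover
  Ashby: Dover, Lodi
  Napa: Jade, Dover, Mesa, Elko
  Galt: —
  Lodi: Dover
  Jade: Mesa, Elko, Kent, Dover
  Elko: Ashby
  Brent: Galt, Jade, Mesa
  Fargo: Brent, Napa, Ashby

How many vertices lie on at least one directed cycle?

A vertex is on a directed cycle iff it belongs to a strongly connected component of size ≥ 2 (or has a self-loop).
The vertices on cycles are {Elko, Jade, Kent, Lodi, Mesa, Napa, Ashby, Brent, Dover} — 9 in total.

9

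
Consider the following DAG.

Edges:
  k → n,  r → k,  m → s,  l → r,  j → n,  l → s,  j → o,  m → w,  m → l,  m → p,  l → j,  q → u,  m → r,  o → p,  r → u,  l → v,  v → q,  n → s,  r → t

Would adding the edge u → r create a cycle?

Yes

Adding u→r creates a cycle iff r can already reach u.
Path from r: r → u.
So r → … → u → r is a cycle.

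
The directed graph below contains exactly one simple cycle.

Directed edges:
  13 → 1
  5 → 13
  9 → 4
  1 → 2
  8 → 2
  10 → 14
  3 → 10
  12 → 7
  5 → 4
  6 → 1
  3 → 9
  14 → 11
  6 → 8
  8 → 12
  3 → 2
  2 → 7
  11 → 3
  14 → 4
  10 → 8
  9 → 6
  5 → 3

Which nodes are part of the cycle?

DFS with gray/black marking from 3:
3 gray
  10 gray
    8 gray
      2 gray
        7 gray
        7 black
      2 black
      12 gray
        12→7: 7 black — skip
      12 black
    8 black
    14 gray
      4 gray
      4 black
      11 gray
        11→3: 3 is gray → back edge
Back edge closes the cycle 3 → 10 → 14 → 11 → 3; its vertices are {3, 10, 11, 14}.

3, 10, 11, 14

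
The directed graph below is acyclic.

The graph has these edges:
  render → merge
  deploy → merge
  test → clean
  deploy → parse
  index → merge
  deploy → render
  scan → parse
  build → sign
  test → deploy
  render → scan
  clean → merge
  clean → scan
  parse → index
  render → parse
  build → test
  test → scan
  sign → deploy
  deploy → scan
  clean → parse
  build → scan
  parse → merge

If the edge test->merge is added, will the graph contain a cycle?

No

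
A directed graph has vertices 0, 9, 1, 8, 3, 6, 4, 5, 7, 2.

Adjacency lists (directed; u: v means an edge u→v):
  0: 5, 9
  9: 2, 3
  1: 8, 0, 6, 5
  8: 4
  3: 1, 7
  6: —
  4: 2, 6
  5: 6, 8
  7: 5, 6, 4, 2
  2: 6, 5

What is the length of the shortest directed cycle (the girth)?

4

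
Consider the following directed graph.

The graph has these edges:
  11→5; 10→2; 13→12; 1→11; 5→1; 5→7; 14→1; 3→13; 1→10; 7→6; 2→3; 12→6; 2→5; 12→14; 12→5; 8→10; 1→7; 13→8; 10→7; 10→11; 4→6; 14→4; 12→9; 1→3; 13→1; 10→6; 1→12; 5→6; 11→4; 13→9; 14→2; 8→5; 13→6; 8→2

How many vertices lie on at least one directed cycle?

10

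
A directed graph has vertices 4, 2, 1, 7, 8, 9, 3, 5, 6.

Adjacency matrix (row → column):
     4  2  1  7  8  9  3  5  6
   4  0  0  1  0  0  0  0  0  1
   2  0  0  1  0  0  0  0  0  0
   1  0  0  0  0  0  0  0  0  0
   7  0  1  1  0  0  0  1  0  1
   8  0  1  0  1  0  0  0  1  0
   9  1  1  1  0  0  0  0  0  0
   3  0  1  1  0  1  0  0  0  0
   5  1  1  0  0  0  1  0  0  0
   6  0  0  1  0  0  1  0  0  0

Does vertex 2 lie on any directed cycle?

2 lies on a cycle iff there is a path from 2 back to itself.
Exploring from 2, it never reaches itself; equivalently, its strongly connected component is a singleton.

No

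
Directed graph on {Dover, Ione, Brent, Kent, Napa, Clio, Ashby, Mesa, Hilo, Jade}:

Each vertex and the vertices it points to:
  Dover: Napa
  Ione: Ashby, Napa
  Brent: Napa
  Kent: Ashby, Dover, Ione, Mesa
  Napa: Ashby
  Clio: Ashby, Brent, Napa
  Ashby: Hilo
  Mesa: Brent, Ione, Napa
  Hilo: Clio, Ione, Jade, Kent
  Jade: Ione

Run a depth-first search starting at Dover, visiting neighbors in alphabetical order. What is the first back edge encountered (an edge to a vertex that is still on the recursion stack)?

DFS from Dover (visiting neighbors in alphabetical order); mark gray on enter, black on exit:
Dover gray
  Napa gray
    Ashby gray
      Hilo gray
        Clio gray
          Clio→Ashby: Ashby is gray → back edge
First back edge: Clio → Ashby.

Clio->Ashby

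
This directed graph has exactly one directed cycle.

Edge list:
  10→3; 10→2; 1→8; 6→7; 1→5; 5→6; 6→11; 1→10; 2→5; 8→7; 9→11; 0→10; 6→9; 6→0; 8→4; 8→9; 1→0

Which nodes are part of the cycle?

DFS with gray/black marking from 5:
5 gray
  6 gray
    9 gray
      11 gray
      11 black
    9 black
    6→11: 11 black — skip
    0 gray
      10 gray
        3 gray
        3 black
        2 gray
          2→5: 5 is gray → back edge
Back edge closes the cycle 5 → 6 → 0 → 10 → 2 → 5; its vertices are {0, 2, 5, 6, 10}.

0, 2, 5, 6, 10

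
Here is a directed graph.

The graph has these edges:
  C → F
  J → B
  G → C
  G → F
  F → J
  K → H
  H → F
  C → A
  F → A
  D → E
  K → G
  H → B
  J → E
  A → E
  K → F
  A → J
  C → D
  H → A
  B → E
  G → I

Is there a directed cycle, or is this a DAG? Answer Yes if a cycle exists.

DFS with white/gray/black marking, starting from E:
E gray
E black
A gray
  J gray
    B gray
      B→E: E black — skip
    B black
    J→E: E black — skip
  J black
  A→E: E black — skip
A black
C gray
  D gray
    D→E: E black — skip
  D black
  F gray
    F→J: J black — skip
    F→A: A black — skip
  F black
  C→A: A black — skip
C black
G gray
  G→C: C black — skip
  G→F: F black — skip
  I gray
  I black
G black
H gray
  H→F: F black — skip
  H→B: B black — skip
  H→A: A black — skip
H black
K gray
  K→G: G black — skip
  K→H: H black — skip
  K→F: F black — skip
K black
Every edge goes to a white or black vertex — no back edge, so the graph is acyclic.

No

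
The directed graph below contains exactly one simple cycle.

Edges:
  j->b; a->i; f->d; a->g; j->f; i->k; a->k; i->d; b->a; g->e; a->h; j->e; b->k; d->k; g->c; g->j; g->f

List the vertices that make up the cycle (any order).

DFS with gray/black marking from a:
a gray
  h gray
  h black
  i gray
    k gray
    k black
    d gray
      d→k: k black — skip
    d black
  i black
  a→k: k black — skip
  g gray
    j gray
      b gray
        b→k: k black — skip
        b→a: a is gray → back edge
Back edge closes the cycle a → g → j → b → a; its vertices are {a, b, g, j}.

a, b, g, j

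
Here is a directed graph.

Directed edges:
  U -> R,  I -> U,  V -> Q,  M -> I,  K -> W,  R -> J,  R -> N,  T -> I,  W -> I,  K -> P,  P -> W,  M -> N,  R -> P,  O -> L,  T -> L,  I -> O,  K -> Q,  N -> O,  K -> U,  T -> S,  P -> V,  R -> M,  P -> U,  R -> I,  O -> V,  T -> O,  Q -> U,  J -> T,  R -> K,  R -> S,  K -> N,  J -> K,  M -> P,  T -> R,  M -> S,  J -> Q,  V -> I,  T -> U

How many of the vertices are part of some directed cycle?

13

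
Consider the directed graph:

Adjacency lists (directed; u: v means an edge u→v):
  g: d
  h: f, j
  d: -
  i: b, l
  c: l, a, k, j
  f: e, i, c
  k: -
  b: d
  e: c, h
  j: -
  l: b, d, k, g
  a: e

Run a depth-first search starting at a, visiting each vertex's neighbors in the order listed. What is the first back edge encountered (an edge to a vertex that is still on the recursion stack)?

DFS from a (visiting each vertex's neighbors in the order listed); mark gray on enter, black on exit:
a gray
  e gray
    c gray
      l gray
        b gray
          d gray
          d black
        b black
        l→d: d black — skip
        k gray
        k black
        g gray
          g→d: d black — skip
        g black
      l black
      c→a: a is gray → back edge
First back edge: c → a.

c->a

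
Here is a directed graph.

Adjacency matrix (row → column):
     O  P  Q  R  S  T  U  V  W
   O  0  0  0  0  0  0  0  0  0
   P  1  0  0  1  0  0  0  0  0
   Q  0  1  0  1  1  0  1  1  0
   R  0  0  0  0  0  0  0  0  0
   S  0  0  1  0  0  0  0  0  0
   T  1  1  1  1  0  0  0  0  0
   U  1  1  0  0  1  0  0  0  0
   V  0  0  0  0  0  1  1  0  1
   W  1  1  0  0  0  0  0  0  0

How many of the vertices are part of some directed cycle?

5

A vertex is on a directed cycle iff it belongs to a strongly connected component of size ≥ 2 (or has a self-loop).
The vertices on cycles are {Q, S, T, U, V} — 5 in total.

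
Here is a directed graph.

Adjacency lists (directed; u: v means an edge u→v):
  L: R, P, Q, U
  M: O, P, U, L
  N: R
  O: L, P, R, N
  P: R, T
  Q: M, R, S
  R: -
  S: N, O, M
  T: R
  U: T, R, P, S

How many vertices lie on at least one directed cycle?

A vertex is on a directed cycle iff it belongs to a strongly connected component of size ≥ 2 (or has a self-loop).
The vertices on cycles are {L, M, O, Q, S, U} — 6 in total.

6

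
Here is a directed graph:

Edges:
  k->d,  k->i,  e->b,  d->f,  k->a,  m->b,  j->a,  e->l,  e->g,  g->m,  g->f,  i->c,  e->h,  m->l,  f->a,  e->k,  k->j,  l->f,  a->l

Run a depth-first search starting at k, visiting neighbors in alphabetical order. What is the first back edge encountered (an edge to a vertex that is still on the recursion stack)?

f->a

DFS from k (visiting neighbors in alphabetical order); mark gray on enter, black on exit:
k gray
  a gray
    l gray
      f gray
        f→a: a is gray → back edge
First back edge: f → a.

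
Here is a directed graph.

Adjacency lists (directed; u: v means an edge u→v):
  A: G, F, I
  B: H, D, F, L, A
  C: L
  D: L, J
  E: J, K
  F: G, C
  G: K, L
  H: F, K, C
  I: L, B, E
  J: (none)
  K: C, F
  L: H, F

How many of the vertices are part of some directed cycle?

A vertex is on a directed cycle iff it belongs to a strongly connected component of size ≥ 2 (or has a self-loop).
The vertices on cycles are {A, B, C, F, G, H, I, K, L} — 9 in total.

9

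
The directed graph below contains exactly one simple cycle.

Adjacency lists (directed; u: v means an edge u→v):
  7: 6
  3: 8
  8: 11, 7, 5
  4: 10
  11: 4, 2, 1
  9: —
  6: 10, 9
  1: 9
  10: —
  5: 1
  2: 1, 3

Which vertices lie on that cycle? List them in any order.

2, 3, 8, 11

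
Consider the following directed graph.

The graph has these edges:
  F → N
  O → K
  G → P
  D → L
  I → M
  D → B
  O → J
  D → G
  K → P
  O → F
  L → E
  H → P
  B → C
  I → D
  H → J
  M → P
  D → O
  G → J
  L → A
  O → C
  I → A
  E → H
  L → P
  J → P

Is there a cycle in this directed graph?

No

DFS with white/gray/black marking, starting from L:
L gray
  A gray
  A black
  P gray
  P black
  E gray
    H gray
      J gray
        J→P: P black — skip
      J black
      H→P: P black — skip
    H black
  E black
L black
B gray
  C gray
  C black
B black
D gray
  O gray
    O→C: C black — skip
    F gray
      N gray
      N black
    F black
    O→J: J black — skip
    K gray
      K→P: P black — skip
    K black
  O black
  G gray
    G→P: P black — skip
    G→J: J black — skip
  G black
  D→B: B black — skip
  D→L: L black — skip
D black
I gray
  I→D: D black — skip
  M gray
    M→P: P black — skip
  M black
  I→A: A black — skip
I black
Every edge goes to a white or black vertex — no back edge, so the graph is acyclic.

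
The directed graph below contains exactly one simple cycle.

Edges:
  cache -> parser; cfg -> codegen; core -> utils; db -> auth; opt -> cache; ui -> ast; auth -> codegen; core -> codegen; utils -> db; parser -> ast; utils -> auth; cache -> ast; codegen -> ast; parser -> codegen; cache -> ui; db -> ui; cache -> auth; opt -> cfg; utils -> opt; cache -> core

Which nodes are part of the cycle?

DFS with gray/black marking from utils:
utils gray
  auth gray
    codegen gray
      ast gray
      ast black
    codegen black
  auth black
  opt gray
    cfg gray
      cfg→codegen: codegen black — skip
    cfg black
    cache gray
      core gray
        core→codegen: codegen black — skip
        core→utils: utils is gray → back edge
Back edge closes the cycle utils → opt → cache → core → utils; its vertices are {opt, core, cache, utils}.

opt, core, cache, utils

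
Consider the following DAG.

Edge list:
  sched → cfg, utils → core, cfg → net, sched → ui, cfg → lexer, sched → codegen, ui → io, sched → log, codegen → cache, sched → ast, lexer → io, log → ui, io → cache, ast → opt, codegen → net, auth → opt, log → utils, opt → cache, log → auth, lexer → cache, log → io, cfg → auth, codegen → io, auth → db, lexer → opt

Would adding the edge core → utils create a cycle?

Yes

Adding core→utils creates a cycle iff utils can already reach core.
Path from utils: utils → core.
So utils → … → core → utils is a cycle.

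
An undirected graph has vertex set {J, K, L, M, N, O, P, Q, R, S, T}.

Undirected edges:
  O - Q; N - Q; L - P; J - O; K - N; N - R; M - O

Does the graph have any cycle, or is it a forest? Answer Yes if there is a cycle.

DFS, tracking each vertex's parent; an edge to a visited non-parent vertex closes a cycle.
Start from L:
visit L (parent –)
  visit P (parent L)
    P–L: parent, skip
visit J (parent –)
  visit O (parent J)
    O–J: parent, skip
    visit M (parent O)
      M–O: parent, skip
    visit Q (parent O)
      visit N (parent Q)
        N–Q: parent, skip
        visit K (parent N)
          K–N: parent, skip
        visit R (parent N)
          R–N: parent, skip
      Q–O: parent, skip
visit S (parent –)
visit T (parent –)
No non-parent visited neighbor found — the graph is a forest.

No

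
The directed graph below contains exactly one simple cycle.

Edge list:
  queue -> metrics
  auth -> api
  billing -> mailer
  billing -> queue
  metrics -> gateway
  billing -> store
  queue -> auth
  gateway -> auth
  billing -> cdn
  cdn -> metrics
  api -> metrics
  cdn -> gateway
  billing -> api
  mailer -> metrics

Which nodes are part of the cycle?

api, auth, gateway, metrics

DFS with gray/black marking from auth:
auth gray
  api gray
    metrics gray
      gateway gray
        gateway→auth: auth is gray → back edge
Back edge closes the cycle auth → api → metrics → gateway → auth; its vertices are {api, auth, gateway, metrics}.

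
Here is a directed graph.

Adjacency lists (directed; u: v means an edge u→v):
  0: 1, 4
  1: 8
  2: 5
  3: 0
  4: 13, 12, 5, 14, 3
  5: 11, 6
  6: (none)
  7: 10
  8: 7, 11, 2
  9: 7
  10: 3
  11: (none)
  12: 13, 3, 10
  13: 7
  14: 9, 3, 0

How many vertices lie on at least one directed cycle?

11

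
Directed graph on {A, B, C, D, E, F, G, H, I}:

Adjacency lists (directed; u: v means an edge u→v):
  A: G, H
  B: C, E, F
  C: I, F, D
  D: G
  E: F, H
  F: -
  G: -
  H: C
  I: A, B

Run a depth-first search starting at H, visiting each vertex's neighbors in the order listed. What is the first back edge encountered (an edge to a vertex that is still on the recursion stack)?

A→H

DFS from H (visiting each vertex's neighbors in the order listed); mark gray on enter, black on exit:
H gray
  C gray
    I gray
      A gray
        G gray
        G black
        A→H: H is gray → back edge
First back edge: A → H.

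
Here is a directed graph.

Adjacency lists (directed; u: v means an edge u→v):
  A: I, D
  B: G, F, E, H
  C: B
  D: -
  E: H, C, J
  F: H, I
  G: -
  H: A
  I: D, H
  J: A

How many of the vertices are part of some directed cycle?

6

A vertex is on a directed cycle iff it belongs to a strongly connected component of size ≥ 2 (or has a self-loop).
The vertices on cycles are {A, B, C, E, H, I} — 6 in total.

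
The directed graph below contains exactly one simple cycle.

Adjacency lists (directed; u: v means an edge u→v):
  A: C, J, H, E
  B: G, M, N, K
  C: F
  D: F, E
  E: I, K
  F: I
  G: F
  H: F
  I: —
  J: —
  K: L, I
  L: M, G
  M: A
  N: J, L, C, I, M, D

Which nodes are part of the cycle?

A, E, K, L, M

DFS with gray/black marking from L:
L gray
  M gray
    A gray
      C gray
        F gray
          I gray
          I black
        F black
      C black
      J gray
      J black
      H gray
        H→F: F black — skip
      H black
      E gray
        E→I: I black — skip
        K gray
          K→L: L is gray → back edge
Back edge closes the cycle L → M → A → E → K → L; its vertices are {A, E, K, L, M}.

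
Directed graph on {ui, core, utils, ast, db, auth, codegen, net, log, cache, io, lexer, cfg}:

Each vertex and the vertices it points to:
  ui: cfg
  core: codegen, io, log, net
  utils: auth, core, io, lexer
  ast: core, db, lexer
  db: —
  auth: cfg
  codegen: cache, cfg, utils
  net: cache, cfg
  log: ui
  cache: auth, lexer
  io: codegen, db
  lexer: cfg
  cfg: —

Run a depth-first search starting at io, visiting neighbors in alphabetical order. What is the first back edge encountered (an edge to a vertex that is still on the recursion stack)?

DFS from io (visiting neighbors in alphabetical order); mark gray on enter, black on exit:
io gray
  codegen gray
    cache gray
      auth gray
        cfg gray
        cfg black
      auth black
      lexer gray
        lexer→cfg: cfg black — skip
      lexer black
    cache black
    codegen→cfg: cfg black — skip
    utils gray
      utils→auth: auth black — skip
      core gray
        core→codegen: codegen is gray → back edge
First back edge: core → codegen.

core->codegen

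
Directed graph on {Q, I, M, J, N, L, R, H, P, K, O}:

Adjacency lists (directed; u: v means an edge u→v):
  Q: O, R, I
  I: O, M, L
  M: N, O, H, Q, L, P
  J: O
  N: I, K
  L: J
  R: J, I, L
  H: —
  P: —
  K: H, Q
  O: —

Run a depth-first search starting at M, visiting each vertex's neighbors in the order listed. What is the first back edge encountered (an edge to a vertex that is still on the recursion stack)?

DFS from M (visiting each vertex's neighbors in the order listed); mark gray on enter, black on exit:
M gray
  N gray
    I gray
      O gray
      O black
      I→M: M is gray → back edge
First back edge: I → M.

I→M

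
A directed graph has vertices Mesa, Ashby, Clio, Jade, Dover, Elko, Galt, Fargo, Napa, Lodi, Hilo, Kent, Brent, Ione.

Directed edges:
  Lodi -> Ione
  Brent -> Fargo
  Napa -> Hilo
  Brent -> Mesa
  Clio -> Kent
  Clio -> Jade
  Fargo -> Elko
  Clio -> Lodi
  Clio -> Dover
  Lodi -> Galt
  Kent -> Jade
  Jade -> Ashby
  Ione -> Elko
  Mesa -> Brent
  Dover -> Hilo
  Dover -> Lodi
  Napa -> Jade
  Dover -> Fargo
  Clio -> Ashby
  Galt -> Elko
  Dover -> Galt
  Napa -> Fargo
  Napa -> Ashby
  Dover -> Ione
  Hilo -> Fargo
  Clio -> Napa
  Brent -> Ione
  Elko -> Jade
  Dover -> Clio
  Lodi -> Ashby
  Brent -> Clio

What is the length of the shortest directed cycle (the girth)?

2

For each vertex v, BFS finds the shortest path from v back to v.
The shortest such closed walk is Brent → Mesa → Brent, length 2.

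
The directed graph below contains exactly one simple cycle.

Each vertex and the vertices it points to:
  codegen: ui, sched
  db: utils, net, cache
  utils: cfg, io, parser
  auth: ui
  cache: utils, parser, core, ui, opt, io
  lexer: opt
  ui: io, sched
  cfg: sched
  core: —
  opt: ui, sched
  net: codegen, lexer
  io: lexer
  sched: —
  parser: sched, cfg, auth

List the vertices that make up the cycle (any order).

DFS with gray/black marking from io:
io gray
  lexer gray
    opt gray
      ui gray
        ui→io: io is gray → back edge
Back edge closes the cycle io → lexer → opt → ui → io; its vertices are {io, ui, opt, lexer}.

io, ui, opt, lexer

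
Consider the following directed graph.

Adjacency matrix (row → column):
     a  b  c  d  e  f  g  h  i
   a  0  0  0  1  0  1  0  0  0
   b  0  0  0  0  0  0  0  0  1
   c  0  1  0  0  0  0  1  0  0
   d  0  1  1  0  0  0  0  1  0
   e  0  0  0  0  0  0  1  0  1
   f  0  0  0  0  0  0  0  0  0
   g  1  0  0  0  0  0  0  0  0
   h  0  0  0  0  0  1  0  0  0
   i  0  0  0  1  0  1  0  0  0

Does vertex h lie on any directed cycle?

h lies on a cycle iff there is a path from h back to itself.
Exploring from h, it never reaches itself; equivalently, its strongly connected component is a singleton.

No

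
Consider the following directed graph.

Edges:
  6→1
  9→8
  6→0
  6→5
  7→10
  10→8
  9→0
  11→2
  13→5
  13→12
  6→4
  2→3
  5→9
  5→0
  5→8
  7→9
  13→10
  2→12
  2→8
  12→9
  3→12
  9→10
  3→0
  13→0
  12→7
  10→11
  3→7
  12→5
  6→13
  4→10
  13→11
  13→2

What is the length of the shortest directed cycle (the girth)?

For each vertex v, BFS finds the shortest path from v back to v.
The shortest such closed walk is 2 → 12 → 9 → 10 → 11 → 2, length 5.

5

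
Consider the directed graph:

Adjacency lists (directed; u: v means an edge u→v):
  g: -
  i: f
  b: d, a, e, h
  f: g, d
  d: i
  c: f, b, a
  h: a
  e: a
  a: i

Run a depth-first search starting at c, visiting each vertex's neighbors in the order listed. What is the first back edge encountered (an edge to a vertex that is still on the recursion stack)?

DFS from c (visiting each vertex's neighbors in the order listed); mark gray on enter, black on exit:
c gray
  f gray
    g gray
    g black
    d gray
      i gray
        i→f: f is gray → back edge
First back edge: i → f.

i->f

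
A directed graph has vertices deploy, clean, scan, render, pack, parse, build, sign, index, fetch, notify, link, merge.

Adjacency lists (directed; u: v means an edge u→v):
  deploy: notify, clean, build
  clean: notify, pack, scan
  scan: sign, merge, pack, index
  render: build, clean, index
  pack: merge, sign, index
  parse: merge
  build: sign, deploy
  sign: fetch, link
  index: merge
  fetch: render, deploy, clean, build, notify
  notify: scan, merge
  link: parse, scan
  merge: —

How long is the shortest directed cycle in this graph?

For each vertex v, BFS finds the shortest path from v back to v.
The shortest such closed walk is build → deploy → build, length 2.

2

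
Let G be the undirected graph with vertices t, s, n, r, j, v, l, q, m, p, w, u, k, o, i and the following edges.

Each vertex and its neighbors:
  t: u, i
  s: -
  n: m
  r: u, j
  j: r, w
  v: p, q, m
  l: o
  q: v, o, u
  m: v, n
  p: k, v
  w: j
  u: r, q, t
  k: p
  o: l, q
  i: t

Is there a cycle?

No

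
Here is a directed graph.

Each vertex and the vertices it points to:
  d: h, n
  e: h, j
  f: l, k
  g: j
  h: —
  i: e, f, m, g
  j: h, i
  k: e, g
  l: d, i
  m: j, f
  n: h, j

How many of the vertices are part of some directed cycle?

10

A vertex is on a directed cycle iff it belongs to a strongly connected component of size ≥ 2 (or has a self-loop).
The vertices on cycles are {d, e, f, g, i, j, k, l, m, n} — 10 in total.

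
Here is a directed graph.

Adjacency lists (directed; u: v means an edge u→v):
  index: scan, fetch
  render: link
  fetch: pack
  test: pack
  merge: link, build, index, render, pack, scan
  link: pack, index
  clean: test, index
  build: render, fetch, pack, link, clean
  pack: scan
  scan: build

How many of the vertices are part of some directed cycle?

9

A vertex is on a directed cycle iff it belongs to a strongly connected component of size ≥ 2 (or has a self-loop).
The vertices on cycles are {link, pack, scan, test, build, clean, fetch, index, render} — 9 in total.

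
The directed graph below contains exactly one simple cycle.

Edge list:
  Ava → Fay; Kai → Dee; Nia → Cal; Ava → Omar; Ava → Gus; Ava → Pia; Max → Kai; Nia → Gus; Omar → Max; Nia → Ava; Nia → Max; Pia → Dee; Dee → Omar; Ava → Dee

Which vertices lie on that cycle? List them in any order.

Dee, Kai, Max, Omar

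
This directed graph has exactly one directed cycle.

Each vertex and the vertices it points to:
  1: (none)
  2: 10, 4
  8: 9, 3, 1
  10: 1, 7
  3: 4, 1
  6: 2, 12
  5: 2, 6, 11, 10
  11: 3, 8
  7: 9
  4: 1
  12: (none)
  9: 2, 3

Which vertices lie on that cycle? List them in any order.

DFS with gray/black marking from 10:
10 gray
  1 gray
  1 black
  7 gray
    9 gray
      2 gray
        2→10: 10 is gray → back edge
Back edge closes the cycle 10 → 7 → 9 → 2 → 10; its vertices are {2, 7, 9, 10}.

2, 7, 9, 10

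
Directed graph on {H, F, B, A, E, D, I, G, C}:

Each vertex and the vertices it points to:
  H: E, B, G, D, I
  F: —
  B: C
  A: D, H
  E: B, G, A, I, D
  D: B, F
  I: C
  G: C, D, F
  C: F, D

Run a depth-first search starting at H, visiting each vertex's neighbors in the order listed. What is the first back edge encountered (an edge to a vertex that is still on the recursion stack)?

D->B

DFS from H (visiting each vertex's neighbors in the order listed); mark gray on enter, black on exit:
H gray
  E gray
    B gray
      C gray
        F gray
        F black
        D gray
          D→B: B is gray → back edge
First back edge: D → B.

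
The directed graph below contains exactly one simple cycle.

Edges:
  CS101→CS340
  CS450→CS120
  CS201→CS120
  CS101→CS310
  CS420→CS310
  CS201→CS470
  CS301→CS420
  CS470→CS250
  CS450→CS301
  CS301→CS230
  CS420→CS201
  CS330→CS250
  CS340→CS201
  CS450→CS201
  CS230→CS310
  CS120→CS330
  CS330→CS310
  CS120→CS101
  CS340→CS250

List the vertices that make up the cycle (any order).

CS101, CS120, CS201, CS340

DFS with gray/black marking from CS120:
CS120 gray
  CS330 gray
    CS310 gray
    CS310 black
    CS250 gray
    CS250 black
  CS330 black
  CS101 gray
    CS340 gray
      CS201 gray
        CS470 gray
          CS470→CS250: CS250 black — skip
        CS470 black
        CS201→CS120: CS120 is gray → back edge
Back edge closes the cycle CS120 → CS101 → CS340 → CS201 → CS120; its vertices are {CS101, CS120, CS201, CS340}.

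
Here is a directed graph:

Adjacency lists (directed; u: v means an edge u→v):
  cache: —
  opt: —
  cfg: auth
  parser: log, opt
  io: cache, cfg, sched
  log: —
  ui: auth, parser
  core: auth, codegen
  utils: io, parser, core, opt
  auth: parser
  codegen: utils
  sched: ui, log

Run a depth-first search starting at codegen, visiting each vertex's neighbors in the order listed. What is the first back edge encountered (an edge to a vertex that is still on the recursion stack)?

DFS from codegen (visiting each vertex's neighbors in the order listed); mark gray on enter, black on exit:
codegen gray
  utils gray
    io gray
      cache gray
      cache black
      cfg gray
        auth gray
          parser gray
            log gray
            log black
            opt gray
            opt black
          parser black
        auth black
      cfg black
      sched gray
        ui gray
          ui→auth: auth black — skip
          ui→parser: parser black — skip
        ui black
        sched→log: log black — skip
      sched black
    io black
    utils→parser: parser black — skip
    core gray
      core→auth: auth black — skip
      core→codegen: codegen is gray → back edge
First back edge: core → codegen.

core->codegen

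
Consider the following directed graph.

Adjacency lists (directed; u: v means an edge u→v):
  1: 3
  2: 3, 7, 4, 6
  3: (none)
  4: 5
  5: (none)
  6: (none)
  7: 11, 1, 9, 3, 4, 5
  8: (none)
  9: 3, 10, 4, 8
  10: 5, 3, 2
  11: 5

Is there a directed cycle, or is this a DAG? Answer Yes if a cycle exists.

Yes

DFS with white/gray/black marking, starting from 6:
6 gray
6 black
1 gray
  3 gray
  3 black
1 black
2 gray
  2→3: 3 black — skip
  7 gray
    11 gray
      5 gray
      5 black
    11 black
    7→1: 1 black — skip
    9 gray
      9→3: 3 black — skip
      10 gray
        10→5: 5 black — skip
        10→3: 3 black — skip
        10→2: 2 is gray → back edge
Back edge found, so a cycle exists: 2 → 7 → 9 → 10 → 2.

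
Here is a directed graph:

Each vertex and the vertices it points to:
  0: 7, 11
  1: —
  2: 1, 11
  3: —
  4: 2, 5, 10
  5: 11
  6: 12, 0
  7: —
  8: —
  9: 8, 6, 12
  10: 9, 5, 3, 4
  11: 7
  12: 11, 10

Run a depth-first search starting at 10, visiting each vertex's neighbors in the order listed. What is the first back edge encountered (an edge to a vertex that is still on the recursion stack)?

DFS from 10 (visiting each vertex's neighbors in the order listed); mark gray on enter, black on exit:
10 gray
  9 gray
    8 gray
    8 black
    6 gray
      12 gray
        11 gray
          7 gray
          7 black
        11 black
        12→10: 10 is gray → back edge
First back edge: 12 → 10.

12->10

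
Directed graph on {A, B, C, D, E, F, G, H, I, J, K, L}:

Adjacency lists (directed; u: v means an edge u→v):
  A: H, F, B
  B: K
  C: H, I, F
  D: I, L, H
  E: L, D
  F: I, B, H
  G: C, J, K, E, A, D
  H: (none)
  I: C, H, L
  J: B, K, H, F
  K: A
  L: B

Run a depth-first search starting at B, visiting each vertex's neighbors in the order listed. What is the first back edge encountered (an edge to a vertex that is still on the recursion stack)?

DFS from B (visiting each vertex's neighbors in the order listed); mark gray on enter, black on exit:
B gray
  K gray
    A gray
      H gray
      H black
      F gray
        I gray
          C gray
            C→H: H black — skip
            C→I: I is gray → back edge
First back edge: C → I.

C→I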